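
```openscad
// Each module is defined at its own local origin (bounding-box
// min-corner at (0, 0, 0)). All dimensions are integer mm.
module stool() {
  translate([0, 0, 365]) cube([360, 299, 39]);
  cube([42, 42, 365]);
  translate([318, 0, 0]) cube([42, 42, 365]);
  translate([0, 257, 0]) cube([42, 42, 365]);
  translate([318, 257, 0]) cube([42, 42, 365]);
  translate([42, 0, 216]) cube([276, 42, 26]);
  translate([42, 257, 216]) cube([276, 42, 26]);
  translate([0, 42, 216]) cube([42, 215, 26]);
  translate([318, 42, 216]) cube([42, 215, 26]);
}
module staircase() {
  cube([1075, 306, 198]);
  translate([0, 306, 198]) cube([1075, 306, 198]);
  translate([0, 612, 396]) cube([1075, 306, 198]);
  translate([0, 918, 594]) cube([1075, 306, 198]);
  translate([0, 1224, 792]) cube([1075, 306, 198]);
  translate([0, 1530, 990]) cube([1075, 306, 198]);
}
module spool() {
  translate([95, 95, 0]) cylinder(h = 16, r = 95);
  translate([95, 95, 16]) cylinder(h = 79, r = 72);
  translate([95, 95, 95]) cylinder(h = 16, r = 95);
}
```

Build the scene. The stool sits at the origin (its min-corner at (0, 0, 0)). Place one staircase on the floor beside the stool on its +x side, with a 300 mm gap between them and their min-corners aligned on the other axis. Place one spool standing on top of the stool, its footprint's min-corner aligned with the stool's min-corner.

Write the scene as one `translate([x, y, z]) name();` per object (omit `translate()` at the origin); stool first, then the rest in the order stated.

stool();
translate([660, 0, 0]) staircase();
translate([0, 0, 404]) spool();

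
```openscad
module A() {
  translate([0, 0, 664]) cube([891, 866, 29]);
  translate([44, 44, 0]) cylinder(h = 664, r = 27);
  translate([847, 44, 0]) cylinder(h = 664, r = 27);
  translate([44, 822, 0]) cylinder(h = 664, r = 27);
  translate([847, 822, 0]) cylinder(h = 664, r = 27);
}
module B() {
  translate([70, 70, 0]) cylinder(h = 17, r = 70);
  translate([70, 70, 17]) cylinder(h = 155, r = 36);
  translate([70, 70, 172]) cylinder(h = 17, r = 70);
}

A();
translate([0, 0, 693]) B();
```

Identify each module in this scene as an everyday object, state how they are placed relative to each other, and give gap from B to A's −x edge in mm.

The spool's min-x is at 0; the table's min-x is 0; gap = 0 mm.

A is a table. B is a spool. The spool is on top of the table. The gap from the spool to the table's −x edge is 0 mm.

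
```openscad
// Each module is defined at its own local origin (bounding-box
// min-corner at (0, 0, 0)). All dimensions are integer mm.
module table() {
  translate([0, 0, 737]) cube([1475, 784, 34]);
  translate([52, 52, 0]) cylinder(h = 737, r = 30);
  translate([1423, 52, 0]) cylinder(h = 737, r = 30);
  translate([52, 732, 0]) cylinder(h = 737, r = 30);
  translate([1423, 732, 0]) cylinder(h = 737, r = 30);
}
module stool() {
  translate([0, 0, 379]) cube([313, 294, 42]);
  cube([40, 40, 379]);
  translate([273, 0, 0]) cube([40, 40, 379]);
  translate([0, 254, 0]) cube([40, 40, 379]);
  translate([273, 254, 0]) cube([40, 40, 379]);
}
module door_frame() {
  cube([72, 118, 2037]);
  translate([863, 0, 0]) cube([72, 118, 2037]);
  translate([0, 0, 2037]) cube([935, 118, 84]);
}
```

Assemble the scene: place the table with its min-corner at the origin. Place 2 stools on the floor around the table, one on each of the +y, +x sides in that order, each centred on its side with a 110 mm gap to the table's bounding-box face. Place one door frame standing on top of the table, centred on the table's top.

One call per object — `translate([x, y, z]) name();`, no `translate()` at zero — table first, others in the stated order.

table();
translate([581, 894, 0]) stool();
translate([1585, 245, 0]) stool();
translate([270, 333, 771]) door_frame();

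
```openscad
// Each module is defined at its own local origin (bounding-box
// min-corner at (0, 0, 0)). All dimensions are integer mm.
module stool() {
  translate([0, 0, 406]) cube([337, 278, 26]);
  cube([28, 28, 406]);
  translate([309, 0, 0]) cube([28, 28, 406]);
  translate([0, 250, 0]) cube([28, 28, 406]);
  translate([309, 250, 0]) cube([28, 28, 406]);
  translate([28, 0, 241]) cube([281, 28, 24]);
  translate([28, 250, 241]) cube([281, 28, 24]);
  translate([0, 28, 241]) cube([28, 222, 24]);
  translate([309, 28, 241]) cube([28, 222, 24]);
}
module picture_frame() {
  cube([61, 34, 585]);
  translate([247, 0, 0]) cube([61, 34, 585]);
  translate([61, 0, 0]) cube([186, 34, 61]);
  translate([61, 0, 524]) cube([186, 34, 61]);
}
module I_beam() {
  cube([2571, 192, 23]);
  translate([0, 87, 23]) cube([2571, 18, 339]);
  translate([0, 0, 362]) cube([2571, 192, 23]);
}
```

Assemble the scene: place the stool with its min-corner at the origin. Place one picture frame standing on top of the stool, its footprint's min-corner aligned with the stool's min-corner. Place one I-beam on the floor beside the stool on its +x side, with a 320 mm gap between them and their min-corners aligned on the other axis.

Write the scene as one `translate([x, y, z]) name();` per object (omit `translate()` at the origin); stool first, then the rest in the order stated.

stool();
translate([0, 0, 432]) picture_frame();
translate([657, 0, 0]) I_beam();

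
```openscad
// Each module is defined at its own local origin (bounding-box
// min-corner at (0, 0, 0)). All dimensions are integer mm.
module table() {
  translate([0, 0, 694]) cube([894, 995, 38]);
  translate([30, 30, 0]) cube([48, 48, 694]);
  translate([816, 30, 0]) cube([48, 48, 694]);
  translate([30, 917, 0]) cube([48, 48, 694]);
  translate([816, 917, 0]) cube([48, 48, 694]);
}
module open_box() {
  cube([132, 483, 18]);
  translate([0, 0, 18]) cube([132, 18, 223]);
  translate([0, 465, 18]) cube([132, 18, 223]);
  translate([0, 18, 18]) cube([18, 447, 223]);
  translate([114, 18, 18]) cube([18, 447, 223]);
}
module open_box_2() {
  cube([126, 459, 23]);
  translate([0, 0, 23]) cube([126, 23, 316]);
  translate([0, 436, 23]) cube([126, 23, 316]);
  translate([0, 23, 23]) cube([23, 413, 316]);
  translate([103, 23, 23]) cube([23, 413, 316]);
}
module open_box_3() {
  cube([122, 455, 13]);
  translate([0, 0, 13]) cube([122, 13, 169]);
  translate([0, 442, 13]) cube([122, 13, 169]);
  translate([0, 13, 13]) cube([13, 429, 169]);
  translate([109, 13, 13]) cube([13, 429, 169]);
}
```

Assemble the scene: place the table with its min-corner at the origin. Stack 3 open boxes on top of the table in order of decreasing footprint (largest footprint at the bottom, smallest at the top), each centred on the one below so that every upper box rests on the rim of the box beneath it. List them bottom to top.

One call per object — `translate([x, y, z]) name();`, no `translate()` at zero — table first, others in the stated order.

table();
translate([381, 256, 732]) open_box();
translate([384, 268, 973]) open_box_2();
translate([386, 270, 1312]) open_box_3();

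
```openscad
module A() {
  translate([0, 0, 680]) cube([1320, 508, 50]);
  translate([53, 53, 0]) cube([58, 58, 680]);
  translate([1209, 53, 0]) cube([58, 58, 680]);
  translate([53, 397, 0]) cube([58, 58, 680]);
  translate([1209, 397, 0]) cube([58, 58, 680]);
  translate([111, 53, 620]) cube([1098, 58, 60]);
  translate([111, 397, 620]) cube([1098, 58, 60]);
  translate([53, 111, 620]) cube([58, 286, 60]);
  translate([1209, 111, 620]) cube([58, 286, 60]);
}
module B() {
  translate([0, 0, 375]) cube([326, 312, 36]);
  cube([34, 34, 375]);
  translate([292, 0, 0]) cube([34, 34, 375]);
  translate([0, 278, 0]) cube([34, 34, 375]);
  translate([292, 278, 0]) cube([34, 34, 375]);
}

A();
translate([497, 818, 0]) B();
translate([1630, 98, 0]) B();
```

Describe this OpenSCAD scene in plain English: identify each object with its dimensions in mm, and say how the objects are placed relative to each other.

A is a rectangular dining table. The top is 1320×508×50 mm with its upper surface at z = 730 mm. It stands on four 58×58 mm square legs, each inset 53 mm from the nearest pair of top edges, running from the floor to the underside of the top. Four apron rails, 58 mm thick and 60 mm tall, run between adjacent legs with their top edges flush with the underside of the top and their outer faces flush with the legs' outer faces.

B is a four-legged stool. The seat is a 326×312×36 mm slab whose top surface is at z = 411 mm; four square legs, each 34×34 mm in cross-section, run from the floor (z = 0) to the underside of the seat, each flush with a corner of the seat.

Two stools sit around the table at the +y, +x sides.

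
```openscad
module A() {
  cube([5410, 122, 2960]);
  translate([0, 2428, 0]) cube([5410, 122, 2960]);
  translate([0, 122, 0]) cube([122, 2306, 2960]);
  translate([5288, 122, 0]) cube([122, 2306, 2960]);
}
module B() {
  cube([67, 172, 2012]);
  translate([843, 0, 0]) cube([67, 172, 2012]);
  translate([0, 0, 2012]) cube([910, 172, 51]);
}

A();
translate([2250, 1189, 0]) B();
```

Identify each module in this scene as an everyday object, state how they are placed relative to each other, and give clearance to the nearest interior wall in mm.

A is a house frame. B is a door frame. The door frame sits inside the house frame, centred. The clearance to the nearest interior wall is 1067 mm.

Clearances: x = 2128, y = 1067; minimum 1067 mm.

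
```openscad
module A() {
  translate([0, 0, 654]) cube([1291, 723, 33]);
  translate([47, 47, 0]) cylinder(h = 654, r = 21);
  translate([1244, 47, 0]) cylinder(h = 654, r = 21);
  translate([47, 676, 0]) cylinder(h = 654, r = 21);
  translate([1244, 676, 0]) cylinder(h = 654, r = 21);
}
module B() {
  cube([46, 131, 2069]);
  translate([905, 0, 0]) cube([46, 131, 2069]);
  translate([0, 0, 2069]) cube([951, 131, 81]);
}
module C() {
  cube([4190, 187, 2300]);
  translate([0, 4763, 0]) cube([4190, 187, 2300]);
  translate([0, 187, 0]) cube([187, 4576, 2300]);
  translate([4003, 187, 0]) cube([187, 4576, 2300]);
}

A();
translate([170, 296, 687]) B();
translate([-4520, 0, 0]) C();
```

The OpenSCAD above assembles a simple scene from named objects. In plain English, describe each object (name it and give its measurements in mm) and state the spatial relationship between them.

A is a table with a 1291×723 mm rectangular top, 33 mm thick, top surface at z = 687 mm, supported by four round legs of 42 mm diameter, each leg's bounding box inset 26 mm from the nearest pair of top edges, running from the floor.

B is a rectangular door frame: two vertical jambs of 46×131 mm section, 2069 mm tall, with a clear opening 859 mm wide between their inner faces. A header 81 mm tall and 131 mm deep lies on top of the jambs and spans the full outside width.

C is a box-shaped house frame (walls only): outside footprint 4190×4950 mm, wall height 2300 mm, wall thickness 187 mm. The two y-facing walls run the full x-width; the two x-facing walls fit between the inner faces of the y-facing walls.

The door frame is on top of the table, centred. The house frame is on the floor beside the table on its −x side.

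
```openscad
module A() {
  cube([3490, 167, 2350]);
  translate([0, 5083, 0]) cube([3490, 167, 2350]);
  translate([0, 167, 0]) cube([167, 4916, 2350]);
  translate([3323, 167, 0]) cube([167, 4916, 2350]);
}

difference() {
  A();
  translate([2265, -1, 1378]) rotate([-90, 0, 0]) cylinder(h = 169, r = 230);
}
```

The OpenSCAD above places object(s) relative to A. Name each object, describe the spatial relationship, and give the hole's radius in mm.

The subtracted cylinder has r = 230 mm.

A is a house frame. The house frame has a circular hole through its front wall. The hole's radius is 230 mm.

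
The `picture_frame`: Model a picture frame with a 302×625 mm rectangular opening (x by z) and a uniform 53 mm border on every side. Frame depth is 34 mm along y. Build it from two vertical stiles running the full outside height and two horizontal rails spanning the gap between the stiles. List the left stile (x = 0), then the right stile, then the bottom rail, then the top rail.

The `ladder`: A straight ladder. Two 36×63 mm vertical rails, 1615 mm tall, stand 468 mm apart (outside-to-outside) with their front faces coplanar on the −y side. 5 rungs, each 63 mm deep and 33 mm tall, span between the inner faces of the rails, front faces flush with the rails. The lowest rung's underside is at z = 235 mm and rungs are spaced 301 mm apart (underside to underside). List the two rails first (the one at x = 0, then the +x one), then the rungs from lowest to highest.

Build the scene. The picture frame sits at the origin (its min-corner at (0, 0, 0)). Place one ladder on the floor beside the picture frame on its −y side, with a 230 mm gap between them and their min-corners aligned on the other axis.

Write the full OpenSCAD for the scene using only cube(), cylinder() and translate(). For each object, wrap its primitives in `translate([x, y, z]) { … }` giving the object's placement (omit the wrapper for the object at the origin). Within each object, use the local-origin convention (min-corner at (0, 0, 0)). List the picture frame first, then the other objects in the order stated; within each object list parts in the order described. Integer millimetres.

cube([53, 34, 731]);
translate([355, 0, 0]) cube([53, 34, 731]);
translate([53, 0, 0]) cube([302, 34, 53]);
translate([53, 0, 678]) cube([302, 34, 53]);
translate([0, -293, 0]) {
  cube([36, 63, 1615]);
  translate([432, 0, 0]) cube([36, 63, 1615]);
  translate([36, 0, 235]) cube([396, 63, 33]);
  translate([36, 0, 536]) cube([396, 63, 33]);
  translate([36, 0, 837]) cube([396, 63, 33]);
  translate([36, 0, 1138]) cube([396, 63, 33]);
  translate([36, 0, 1439]) cube([396, 63, 33]);
}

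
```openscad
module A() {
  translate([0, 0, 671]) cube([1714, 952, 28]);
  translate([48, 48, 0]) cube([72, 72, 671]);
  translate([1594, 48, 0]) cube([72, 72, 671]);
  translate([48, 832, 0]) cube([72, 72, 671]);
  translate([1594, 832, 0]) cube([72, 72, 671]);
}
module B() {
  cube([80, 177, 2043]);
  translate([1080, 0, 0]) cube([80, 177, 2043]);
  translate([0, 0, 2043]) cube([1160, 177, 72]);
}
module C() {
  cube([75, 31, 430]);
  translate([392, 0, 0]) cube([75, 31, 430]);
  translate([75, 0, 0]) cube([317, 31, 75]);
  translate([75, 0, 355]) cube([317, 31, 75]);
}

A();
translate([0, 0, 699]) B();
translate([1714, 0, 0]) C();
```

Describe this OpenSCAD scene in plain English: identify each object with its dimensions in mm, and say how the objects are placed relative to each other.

A is a rectangular dining table. The top is 1714×952×28 mm with its upper surface at z = 699 mm. It stands on four 72×72 mm square legs, each inset 48 mm from the nearest pair of top edges, running from the floor to the underside of the top.

B is a door frame. The clear opening is 1000 mm wide and 2043 mm high. Two 80 mm wide jambs, 177 mm deep, stand either side of the opening from the floor to the top of the opening. A 72 mm thick head sits across the top of both jambs, spanning the full outside width of the frame.

C is a rectangular picture frame lying in the x–z plane (depth along y). The opening is 317 mm wide (x) by 280 mm tall (z), surrounded by a border 75 mm wide on all four sides. The frame is 31 mm deep and is made of two full-height vertical stiles with two horizontal rails fitted between them.

The door frame is on top of the table. The picture frame is against the table's +x side, with their −y faces flush.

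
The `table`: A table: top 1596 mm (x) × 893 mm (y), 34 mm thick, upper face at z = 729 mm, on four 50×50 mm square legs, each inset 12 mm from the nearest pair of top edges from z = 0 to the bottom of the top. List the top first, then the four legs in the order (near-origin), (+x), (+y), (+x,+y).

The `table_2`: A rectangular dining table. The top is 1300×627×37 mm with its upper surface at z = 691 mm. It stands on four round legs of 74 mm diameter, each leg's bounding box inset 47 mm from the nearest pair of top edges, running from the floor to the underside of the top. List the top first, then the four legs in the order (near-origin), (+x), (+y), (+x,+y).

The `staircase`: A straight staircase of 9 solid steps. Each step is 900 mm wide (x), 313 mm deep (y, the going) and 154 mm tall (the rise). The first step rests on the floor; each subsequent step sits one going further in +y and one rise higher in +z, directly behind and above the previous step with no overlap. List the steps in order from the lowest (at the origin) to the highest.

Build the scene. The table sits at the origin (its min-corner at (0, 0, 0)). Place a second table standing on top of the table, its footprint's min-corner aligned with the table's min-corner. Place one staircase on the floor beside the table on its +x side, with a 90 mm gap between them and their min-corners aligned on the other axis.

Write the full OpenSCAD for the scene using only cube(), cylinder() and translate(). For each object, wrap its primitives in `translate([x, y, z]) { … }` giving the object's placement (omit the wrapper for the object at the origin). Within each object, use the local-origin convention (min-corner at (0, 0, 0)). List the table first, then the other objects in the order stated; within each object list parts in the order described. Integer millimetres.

translate([0, 0, 695]) cube([1596, 893, 34]);
translate([12, 12, 0]) cube([50, 50, 695]);
translate([1534, 12, 0]) cube([50, 50, 695]);
translate([12, 831, 0]) cube([50, 50, 695]);
translate([1534, 831, 0]) cube([50, 50, 695]);
translate([0, 0, 729]) {
  translate([0, 0, 654]) cube([1300, 627, 37]);
  translate([84, 84, 0]) cylinder(h = 654, r = 37);
  translate([1216, 84, 0]) cylinder(h = 654, r = 37);
  translate([84, 543, 0]) cylinder(h = 654, r = 37);
  translate([1216, 543, 0]) cylinder(h = 654, r = 37);
}
translate([1686, 0, 0]) {
  cube([900, 313, 154]);
  translate([0, 313, 154]) cube([900, 313, 154]);
  translate([0, 626, 308]) cube([900, 313, 154]);
  translate([0, 939, 462]) cube([900, 313, 154]);
  translate([0, 1252, 616]) cube([900, 313, 154]);
  translate([0, 1565, 770]) cube([900, 313, 154]);
  translate([0, 1878, 924]) cube([900, 313, 154]);
  translate([0, 2191, 1078]) cube([900, 313, 154]);
  translate([0, 2504, 1232]) cube([900, 313, 154]);
}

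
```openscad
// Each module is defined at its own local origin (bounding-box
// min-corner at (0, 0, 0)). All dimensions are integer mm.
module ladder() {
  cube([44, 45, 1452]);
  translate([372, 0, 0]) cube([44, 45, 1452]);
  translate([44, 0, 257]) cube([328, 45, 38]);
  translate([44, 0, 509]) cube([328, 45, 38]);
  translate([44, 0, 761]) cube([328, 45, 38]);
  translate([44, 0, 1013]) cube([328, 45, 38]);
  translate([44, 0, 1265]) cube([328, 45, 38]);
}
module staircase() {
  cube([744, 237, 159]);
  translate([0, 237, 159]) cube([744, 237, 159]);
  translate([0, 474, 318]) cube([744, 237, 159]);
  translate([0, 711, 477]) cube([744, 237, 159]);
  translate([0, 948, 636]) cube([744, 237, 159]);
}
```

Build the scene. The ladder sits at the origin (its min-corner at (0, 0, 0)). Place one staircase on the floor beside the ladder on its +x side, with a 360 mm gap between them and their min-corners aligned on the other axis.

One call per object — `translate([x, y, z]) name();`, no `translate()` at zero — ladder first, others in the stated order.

ladder();
translate([776, 0, 0]) staircase();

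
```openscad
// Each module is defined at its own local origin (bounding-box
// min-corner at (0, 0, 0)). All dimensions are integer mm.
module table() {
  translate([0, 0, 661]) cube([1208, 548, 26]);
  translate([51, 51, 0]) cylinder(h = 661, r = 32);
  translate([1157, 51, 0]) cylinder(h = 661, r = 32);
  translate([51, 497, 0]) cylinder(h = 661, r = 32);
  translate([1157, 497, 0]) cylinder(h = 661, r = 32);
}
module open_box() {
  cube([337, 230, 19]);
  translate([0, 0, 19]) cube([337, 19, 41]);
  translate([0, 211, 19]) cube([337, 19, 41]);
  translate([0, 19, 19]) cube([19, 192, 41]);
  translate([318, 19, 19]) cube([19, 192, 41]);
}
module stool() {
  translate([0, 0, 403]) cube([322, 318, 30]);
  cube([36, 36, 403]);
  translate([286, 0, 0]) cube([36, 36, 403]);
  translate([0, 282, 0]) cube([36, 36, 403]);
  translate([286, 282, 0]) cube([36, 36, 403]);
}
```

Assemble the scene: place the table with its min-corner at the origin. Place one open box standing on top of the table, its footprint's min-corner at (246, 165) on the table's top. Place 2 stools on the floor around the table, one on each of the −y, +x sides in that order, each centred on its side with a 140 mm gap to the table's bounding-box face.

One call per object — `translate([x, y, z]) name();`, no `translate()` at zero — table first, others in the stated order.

table();
translate([246, 165, 687]) open_box();
translate([443, -458, 0]) stool();
translate([1348, 115, 0]) stool();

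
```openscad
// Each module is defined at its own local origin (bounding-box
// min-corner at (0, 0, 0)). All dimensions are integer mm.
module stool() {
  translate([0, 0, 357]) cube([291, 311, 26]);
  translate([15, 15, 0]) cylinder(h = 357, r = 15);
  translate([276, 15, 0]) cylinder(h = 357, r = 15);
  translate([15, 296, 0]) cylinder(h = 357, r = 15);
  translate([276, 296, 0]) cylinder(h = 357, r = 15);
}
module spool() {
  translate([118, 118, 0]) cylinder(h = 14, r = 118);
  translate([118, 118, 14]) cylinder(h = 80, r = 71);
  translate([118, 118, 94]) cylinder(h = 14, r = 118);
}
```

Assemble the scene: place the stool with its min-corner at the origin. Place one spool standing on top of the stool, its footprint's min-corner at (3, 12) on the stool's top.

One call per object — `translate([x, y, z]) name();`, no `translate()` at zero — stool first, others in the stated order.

stool();
translate([3, 12, 383]) spool();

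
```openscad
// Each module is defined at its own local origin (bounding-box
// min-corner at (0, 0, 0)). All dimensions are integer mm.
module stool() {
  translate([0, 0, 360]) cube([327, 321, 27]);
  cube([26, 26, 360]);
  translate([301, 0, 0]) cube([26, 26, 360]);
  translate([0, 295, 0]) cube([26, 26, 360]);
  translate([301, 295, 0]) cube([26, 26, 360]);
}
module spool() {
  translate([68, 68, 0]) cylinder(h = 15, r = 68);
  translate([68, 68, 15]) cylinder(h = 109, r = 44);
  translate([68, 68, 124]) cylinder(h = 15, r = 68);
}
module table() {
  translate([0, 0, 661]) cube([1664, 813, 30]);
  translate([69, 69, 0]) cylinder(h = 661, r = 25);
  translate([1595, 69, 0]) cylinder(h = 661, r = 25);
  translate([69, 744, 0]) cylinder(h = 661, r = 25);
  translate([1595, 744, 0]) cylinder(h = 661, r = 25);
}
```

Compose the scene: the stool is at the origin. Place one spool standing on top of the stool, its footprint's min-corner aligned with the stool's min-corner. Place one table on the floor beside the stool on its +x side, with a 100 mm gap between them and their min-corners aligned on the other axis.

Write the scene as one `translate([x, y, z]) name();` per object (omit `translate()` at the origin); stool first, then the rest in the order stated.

stool();
translate([0, 0, 387]) spool();
translate([427, 0, 0]) table();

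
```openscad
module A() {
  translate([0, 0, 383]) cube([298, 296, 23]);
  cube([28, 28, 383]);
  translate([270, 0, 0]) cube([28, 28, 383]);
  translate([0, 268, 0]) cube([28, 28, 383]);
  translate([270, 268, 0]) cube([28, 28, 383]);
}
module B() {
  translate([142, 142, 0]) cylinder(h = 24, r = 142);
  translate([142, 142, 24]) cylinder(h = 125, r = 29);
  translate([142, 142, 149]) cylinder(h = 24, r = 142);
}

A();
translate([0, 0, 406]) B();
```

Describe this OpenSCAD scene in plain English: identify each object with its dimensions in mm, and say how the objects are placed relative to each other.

A is a four-legged stool. The seat is 298×296 mm, 23 mm thick, top at z = 406 mm. It stands on four square legs, each 28×28 mm in cross-section, from z = 0 to the seat underside, each flush with a corner of the seat.

B is a spool: two coaxial disc flanges of radius 142 mm and thickness 24 mm, joined by a core cylinder of radius 29 mm and height 125 mm. The lower flange rests on z = 0 and the three cylinders share a vertical axis.

The spool is on top of the stool.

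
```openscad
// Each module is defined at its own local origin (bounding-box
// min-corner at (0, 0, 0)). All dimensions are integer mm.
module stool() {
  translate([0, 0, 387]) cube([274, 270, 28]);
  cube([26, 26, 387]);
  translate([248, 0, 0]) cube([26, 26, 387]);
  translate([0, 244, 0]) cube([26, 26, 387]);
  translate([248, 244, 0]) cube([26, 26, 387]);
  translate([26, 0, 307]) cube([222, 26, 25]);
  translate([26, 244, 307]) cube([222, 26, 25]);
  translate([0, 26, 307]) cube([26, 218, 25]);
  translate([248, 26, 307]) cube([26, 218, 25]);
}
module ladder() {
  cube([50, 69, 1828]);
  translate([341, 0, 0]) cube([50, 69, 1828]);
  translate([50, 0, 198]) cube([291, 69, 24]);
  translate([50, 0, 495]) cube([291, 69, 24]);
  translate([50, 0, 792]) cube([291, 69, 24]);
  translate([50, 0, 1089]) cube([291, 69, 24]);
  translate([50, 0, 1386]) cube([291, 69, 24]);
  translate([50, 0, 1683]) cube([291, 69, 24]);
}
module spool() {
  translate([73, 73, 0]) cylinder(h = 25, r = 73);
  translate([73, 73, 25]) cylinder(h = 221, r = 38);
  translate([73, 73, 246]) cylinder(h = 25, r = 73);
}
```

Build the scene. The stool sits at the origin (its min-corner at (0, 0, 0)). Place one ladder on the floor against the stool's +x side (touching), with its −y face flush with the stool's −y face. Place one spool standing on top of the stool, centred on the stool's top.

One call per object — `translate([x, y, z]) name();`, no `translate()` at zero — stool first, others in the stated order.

stool();
translate([274, 0, 0]) ladder();
translate([64, 62, 415]) spool();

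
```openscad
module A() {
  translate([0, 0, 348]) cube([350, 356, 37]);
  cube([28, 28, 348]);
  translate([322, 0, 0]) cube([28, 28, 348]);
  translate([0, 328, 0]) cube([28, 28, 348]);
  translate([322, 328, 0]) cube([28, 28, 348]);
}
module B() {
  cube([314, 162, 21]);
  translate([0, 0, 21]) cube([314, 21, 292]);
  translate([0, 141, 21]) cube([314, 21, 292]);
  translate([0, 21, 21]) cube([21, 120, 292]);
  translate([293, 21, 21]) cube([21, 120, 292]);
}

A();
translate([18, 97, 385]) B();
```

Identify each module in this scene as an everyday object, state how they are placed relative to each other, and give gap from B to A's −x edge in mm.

A is a stool. B is an open box. The open box is on top of the stool, centred. The gap from the open box to the stool's −x edge is 18 mm.

The open box's min-x is at 18; the stool's min-x is 0; gap = 18 mm.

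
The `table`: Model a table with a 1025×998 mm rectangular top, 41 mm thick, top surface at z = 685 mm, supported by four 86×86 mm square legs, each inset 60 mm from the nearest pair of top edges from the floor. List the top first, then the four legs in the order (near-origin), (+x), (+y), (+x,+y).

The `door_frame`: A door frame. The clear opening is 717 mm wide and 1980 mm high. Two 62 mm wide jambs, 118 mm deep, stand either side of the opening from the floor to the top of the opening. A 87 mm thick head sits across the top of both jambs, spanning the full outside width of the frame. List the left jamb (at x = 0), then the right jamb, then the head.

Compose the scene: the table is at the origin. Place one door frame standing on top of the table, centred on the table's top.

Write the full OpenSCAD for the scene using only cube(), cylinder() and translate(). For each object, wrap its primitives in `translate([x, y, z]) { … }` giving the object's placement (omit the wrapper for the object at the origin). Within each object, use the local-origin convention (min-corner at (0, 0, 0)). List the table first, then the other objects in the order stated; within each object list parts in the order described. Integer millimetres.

translate([0, 0, 644]) cube([1025, 998, 41]);
translate([60, 60, 0]) cube([86, 86, 644]);
translate([879, 60, 0]) cube([86, 86, 644]);
translate([60, 852, 0]) cube([86, 86, 644]);
translate([879, 852, 0]) cube([86, 86, 644]);
translate([92, 440, 685]) {
  cube([62, 118, 1980]);
  translate([779, 0, 0]) cube([62, 118, 1980]);
  translate([0, 0, 1980]) cube([841, 118, 87]);
}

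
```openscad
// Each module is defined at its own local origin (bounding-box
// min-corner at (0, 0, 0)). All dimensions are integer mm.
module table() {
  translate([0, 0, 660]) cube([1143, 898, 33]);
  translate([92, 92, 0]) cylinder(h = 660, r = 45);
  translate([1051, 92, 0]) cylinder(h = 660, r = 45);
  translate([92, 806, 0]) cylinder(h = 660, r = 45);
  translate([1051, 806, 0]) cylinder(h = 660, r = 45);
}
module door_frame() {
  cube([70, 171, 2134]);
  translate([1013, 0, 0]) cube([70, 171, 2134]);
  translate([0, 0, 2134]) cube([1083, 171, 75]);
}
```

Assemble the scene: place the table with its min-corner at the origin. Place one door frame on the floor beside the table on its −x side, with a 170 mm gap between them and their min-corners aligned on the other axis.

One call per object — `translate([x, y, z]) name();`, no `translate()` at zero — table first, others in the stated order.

table();
translate([-1253, 0, 0]) door_frame();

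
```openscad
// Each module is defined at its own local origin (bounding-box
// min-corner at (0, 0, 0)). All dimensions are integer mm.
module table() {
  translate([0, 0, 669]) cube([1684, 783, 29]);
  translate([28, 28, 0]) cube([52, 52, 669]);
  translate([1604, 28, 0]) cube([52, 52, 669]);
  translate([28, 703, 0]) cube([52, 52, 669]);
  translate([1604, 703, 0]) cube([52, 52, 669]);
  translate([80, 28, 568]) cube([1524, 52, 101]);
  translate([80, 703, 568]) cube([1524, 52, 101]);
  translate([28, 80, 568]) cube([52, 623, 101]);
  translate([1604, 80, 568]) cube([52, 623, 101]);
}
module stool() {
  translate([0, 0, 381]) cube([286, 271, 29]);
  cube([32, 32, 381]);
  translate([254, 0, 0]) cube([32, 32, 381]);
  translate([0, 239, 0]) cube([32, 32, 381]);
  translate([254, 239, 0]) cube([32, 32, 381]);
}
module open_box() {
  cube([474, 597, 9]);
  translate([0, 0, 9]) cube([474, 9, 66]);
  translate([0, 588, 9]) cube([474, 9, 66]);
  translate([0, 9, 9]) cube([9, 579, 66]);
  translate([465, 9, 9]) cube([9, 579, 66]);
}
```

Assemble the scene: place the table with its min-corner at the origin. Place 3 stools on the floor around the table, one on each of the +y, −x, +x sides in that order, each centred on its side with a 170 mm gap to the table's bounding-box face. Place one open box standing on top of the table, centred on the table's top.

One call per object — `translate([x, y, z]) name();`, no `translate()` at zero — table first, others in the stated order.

table();
translate([699, 953, 0]) stool();
translate([-456, 256, 0]) stool();
translate([1854, 256, 0]) stool();
translate([605, 93, 698]) open_box();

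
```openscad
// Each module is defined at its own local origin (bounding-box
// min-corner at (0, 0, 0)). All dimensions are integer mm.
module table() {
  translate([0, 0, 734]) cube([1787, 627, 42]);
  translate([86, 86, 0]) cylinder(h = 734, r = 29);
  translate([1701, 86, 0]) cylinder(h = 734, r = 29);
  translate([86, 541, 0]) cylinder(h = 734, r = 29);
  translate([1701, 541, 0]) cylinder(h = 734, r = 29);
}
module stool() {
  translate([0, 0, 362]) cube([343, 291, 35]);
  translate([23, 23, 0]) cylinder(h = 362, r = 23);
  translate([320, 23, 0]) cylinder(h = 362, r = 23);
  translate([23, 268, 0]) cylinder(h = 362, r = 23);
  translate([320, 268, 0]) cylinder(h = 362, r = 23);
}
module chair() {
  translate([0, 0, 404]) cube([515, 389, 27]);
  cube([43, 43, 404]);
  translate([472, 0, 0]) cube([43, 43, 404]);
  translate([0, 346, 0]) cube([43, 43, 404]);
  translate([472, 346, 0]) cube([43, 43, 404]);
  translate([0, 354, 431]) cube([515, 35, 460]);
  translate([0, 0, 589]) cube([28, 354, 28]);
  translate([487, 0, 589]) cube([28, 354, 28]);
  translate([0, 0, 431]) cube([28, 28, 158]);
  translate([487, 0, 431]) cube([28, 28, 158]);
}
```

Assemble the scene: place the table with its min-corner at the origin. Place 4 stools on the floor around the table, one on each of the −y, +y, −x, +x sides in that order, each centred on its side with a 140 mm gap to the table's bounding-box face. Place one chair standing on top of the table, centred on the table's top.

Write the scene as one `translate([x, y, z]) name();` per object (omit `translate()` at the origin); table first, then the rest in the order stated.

table();
translate([722, -431, 0]) stool();
translate([722, 767, 0]) stool();
translate([-483, 168, 0]) stool();
translate([1927, 168, 0]) stool();
translate([636, 119, 776]) chair();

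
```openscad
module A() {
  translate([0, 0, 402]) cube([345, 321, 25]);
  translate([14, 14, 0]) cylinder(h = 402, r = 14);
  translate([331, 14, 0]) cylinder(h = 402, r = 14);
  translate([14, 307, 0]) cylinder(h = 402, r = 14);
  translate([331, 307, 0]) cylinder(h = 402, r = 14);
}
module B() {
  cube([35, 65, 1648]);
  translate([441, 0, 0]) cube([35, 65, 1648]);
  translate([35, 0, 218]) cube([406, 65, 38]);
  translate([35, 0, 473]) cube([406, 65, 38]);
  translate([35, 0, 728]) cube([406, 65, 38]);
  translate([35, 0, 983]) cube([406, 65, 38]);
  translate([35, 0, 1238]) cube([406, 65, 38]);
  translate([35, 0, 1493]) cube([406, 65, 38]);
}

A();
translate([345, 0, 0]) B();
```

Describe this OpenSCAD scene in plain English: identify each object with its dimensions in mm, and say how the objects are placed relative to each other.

A is a simple wooden stool: a rectangular seat 345 mm (x) by 321 mm (y), 25 mm thick, top face at z = 427 mm, on four round legs, each 28 mm in diameter. The legs rest on z = 0, each leg's axis is inset half a diameter from the nearest pair of seat edges (so the leg's bounding box is flush with the corner).

B is a wooden ladder with two side rails of 35×65 mm section and 1648 mm height, set 476 mm apart overall. Between them run 6 rectangular rungs (65 mm deep, 38 mm thick), front faces flush with the rails' −y face. The bottom of the first rung is 218 mm above the floor and each subsequent rung is 255 mm higher than the one below.

The ladder is against the stool's +x side, with their −y faces flush.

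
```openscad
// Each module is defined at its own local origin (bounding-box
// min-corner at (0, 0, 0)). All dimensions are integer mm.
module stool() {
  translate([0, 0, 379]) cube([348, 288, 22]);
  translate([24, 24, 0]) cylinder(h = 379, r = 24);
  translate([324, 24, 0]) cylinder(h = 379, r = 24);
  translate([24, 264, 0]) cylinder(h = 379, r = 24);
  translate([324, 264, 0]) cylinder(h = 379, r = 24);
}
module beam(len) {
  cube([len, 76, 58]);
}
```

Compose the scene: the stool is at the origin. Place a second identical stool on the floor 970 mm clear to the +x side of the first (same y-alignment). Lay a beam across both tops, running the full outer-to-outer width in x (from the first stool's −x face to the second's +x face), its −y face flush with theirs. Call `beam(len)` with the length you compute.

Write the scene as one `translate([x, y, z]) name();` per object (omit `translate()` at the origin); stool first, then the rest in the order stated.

stool();
translate([1318, 0, 0]) stool();
translate([0, 0, 401]) beam(1666);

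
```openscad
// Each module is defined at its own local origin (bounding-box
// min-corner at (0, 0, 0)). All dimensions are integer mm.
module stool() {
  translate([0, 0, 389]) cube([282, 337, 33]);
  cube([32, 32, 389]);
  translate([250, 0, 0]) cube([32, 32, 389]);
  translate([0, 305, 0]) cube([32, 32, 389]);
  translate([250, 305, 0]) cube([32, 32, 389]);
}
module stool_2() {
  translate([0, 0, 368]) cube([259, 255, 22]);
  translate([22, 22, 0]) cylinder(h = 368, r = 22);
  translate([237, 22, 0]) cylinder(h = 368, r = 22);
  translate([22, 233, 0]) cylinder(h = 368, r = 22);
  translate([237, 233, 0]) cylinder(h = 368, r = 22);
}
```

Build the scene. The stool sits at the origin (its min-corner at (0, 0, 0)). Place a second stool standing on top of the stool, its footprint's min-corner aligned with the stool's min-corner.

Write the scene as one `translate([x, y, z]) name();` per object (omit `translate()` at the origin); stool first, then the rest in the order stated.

stool();
translate([0, 0, 422]) stool_2();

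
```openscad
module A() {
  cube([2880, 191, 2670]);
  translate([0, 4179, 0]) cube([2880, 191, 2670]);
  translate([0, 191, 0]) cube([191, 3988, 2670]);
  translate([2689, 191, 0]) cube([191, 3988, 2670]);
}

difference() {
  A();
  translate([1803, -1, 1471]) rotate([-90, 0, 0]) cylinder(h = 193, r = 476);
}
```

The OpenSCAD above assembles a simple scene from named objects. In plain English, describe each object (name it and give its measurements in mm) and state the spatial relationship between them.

A is a box-shaped house frame (walls only): outside footprint 2880×4370 mm, wall height 2670 mm, wall thickness 191 mm. The two y-facing walls run the full x-width; the two x-facing walls fit between the inner faces of the y-facing walls.

The house frame has a circular hole of radius 476 mm through its front wall, centred at (x = 1803, z = 1471).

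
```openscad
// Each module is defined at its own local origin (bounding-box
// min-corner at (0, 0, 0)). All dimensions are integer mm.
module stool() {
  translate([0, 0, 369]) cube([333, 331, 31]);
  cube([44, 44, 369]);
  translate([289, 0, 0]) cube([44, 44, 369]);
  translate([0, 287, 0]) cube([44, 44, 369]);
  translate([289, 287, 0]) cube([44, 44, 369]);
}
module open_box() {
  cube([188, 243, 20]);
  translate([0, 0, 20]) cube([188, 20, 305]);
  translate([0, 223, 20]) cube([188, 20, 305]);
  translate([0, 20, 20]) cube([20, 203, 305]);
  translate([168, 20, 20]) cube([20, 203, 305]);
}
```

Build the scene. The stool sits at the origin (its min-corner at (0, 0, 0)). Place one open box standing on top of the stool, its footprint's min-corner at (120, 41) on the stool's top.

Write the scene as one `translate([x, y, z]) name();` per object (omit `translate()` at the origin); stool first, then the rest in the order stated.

stool();
translate([120, 41, 400]) open_box();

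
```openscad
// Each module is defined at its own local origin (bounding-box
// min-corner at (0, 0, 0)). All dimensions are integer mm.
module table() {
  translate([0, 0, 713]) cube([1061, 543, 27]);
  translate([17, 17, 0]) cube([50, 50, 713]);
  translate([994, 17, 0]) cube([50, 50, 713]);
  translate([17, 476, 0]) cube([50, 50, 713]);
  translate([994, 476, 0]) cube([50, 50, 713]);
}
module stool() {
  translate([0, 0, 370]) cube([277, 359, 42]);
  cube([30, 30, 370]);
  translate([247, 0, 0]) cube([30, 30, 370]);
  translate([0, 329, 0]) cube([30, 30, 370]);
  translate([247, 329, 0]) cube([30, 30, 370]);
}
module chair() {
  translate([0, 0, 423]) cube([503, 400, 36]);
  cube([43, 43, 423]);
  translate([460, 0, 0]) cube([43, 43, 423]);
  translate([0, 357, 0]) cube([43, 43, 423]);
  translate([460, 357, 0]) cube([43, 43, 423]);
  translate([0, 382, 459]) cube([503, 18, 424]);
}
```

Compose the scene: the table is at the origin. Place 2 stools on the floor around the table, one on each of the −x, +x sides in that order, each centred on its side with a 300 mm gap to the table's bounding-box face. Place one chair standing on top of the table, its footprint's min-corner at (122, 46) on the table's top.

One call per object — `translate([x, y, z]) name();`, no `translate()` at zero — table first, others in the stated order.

table();
translate([-577, 92, 0]) stool();
translate([1361, 92, 0]) stool();
translate([122, 46, 740]) chair();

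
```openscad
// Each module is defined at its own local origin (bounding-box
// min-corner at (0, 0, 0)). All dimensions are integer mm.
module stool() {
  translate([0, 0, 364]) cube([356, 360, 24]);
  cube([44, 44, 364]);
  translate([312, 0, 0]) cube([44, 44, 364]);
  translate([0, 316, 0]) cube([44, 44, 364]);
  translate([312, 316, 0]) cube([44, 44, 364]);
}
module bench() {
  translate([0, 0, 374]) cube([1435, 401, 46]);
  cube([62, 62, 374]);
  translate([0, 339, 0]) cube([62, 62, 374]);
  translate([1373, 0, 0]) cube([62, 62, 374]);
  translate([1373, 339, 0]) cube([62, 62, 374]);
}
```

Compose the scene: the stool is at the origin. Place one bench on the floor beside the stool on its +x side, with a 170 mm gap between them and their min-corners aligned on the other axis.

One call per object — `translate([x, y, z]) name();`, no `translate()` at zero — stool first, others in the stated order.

stool();
translate([526, 0, 0]) bench();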